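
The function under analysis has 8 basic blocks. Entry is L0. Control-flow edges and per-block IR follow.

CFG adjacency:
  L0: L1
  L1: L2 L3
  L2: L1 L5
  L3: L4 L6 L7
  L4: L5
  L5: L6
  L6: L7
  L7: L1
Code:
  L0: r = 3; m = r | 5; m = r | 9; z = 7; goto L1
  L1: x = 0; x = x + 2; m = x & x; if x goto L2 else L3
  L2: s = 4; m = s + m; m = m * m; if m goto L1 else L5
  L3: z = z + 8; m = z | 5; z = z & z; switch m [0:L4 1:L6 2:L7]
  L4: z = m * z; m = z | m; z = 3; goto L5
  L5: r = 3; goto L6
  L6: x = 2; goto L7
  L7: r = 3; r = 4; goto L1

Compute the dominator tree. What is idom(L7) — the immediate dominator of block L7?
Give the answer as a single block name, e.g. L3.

Answer: L1

Analysis:
idom tree: L1←L0 L2←L1 L3←L1 L4←L3 L5←L1 L6←L1 L7←L1
Dom∩ at merges:
  L1: preds {L0,L2,L7}: {L0} ∩ {L0,L1,L2} ∩ {L0,L1,L7} = {L0}; idom=L0
  L5: preds {L2,L4}: {L0,L1,L2} ∩ {L0,L1,L3,L4} = {L0,L1}; idom=L1
  L6: preds {L3,L5}: {L0,L1,L3} ∩ {L0,L1,L5} = {L0,L1}; idom=L1
  L7: preds {L3,L6}: {L0,L1,L3} ∩ {L0,L1,L6} = {L0,L1}; idom=L1

idom(L7) = L1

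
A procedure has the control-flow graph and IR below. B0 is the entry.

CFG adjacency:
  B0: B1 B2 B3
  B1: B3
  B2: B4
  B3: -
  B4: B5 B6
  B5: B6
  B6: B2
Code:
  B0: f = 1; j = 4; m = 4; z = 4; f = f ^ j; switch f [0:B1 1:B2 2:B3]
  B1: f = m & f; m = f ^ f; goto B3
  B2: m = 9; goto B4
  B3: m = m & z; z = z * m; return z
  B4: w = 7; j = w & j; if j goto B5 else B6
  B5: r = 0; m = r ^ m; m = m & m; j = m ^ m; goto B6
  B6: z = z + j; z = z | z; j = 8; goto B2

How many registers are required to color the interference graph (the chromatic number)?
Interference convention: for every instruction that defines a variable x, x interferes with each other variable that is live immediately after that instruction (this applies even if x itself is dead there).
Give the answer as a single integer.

Answer: 4

Derivation:
Per-block:
  B0 def {f,j,m,z} use ∅
  B1 def {f,m} use {f,m}
  B2 def {m} use ∅
  B3 def {m,z} use {m,z}
  B4 def {j,w} use {j}
  B5 def {j,m,r} use {m}
  B6 def {j,z} use {j,z}

Liveness:
  live B0: ∅→{f,j,m,z}
  live B1: {f,m,z}→{m,z}
  live B2: {j,z}→{j,m,z}
  live B3: {m,z}→∅
  live B4: {j,m,z}→{j,m,z}
  live B5: {m,z}→{j,z}
  live B6: {j,z}→{j,z}

Interference:
  f — {j,m,z}
  j — {f,m,w,z}
  m — {f,j,r,w,z}
  r — {m,z}
  w — {j,m,z}
  z — {f,j,m,r,w}

Chromatic number:
  {f,j,m,z} pairwise interfere (4-clique) ⇒ χ ≥ 4
  4-colouring: r0={m}  r1={z}  r2={j,r}  r3={f,w}
  χ = 4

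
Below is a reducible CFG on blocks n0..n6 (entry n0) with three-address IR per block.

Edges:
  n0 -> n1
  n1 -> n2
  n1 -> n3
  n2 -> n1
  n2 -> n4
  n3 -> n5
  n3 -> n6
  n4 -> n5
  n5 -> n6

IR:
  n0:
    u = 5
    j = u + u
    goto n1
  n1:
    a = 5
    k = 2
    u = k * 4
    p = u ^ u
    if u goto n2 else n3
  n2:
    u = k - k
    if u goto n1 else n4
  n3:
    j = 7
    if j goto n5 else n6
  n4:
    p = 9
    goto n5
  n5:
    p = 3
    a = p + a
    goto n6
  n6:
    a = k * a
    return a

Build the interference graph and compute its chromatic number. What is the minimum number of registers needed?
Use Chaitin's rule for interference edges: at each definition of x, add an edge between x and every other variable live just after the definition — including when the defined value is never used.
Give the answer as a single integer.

Answer: 4

Working:
Per-block:
  n0: def={j,u} ue=∅
  n1: def={a,k,p,u} ue=∅
  n2: def={u} ue={k}
  n3: def={j} ue=∅
  n4: def={p} ue=∅
  n5: def={a,p} ue={a}
  n6: def={a} ue={a,k}

Live sets:
  n0: in=∅ out=∅
  n1: in=∅ out={a,k}
  n2: in={a,k} out={a,k}
  n3: in={a,k} out={a,k}
  n4: in={a,k} out={a,k}
  n5: in={a,k} out={a,k}
  n6: in={a,k} out=∅

Interfere edges:
  a: {j,k,p,u}
  j: {a,k}
  k: {a,j,p,u}
  p: {a,k,u}
  u: {a,k,p}

Registers:
  lower bound: {a,k,p,u} mutually conflict ⇒ χ ≥ 4
  4-colouring: r0={a}  r1={k}  r2={j,p}  r3={u}
  χ = 4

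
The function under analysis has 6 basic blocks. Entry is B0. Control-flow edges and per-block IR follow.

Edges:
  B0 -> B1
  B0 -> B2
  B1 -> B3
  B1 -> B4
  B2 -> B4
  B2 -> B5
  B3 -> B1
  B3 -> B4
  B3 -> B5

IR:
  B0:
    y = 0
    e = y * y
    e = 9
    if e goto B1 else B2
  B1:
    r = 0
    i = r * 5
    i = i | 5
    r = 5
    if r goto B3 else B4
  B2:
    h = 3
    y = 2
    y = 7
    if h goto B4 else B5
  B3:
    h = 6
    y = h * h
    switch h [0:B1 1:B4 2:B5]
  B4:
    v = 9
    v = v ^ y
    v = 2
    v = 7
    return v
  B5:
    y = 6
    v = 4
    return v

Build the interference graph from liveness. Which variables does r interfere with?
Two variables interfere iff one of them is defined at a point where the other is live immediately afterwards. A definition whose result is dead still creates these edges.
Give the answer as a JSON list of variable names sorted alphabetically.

Answer: ["y"]

Analysis:
def/use:
  B0 def {e,y} use ∅
  B1 def {i,r} use ∅
  B2 def {h,y} use ∅
  B3 def {h,y} use ∅
  B4 def {v} use {y}
  B5 def {v,y} use ∅

Live sets:
  B0 li=∅ lo={y}
  B1 li={y} lo={y}
  B2 li=∅ lo={y}
  B3 li=∅ lo={y}
  B4 li={y} lo=∅
  B5 li=∅ lo=∅

Interfere edges:
  e↔{y}
  h↔{y}
  i↔{y}
  r↔{y}
  v↔{y}
  y↔{e,h,i,r,v}

N(r) = ["y"]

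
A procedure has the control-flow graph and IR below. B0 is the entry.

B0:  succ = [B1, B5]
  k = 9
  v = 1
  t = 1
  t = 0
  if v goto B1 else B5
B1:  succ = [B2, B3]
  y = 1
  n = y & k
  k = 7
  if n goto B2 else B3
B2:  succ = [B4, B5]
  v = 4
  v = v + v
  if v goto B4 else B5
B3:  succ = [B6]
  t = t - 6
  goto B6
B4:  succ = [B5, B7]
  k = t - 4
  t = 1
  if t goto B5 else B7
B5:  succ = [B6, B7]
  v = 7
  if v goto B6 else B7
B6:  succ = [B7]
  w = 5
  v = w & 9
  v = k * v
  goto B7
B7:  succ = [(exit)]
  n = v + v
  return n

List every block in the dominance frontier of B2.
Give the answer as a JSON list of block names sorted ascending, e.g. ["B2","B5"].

idom tree: B1←B0 B2←B1 B3←B1 B4←B2 B5←B0 B6←B0 B7←B0
Dom at joins:
  B5: preds {B0,B2,B4}: {B0} ∩ {B0,B1,B2} ∩ {B0,B1,B2,B4} = {B0}; idom=B0
  B6: preds {B3,B5}: {B0,B1,B3} ∩ {B0,B5} = {B0}; idom=B0
  B7: preds {B4,B5,B6}: {B0,B1,B2,B4} ∩ {B0,B5} ∩ {B0,B6} = {B0}; idom=B0

Frontier:
  join B5 pred B0: · stop@B0
  join B5 pred B2: B2→B1 stop@B0
  join B5 pred B4: B4→B2→B1 stop@B0
  join B6 pred B3: B3→B1 stop@B0
  join B6 pred B5: B5 stop@B0
  join B7 pred B4: B4→B2→B1 stop@B0
  join B7 pred B5: B5 stop@B0
  join B7 pred B6: B6 stop@B0
  B0: DF=∅
  B1: DF={B5,B6,B7}
  B2: DF={B5,B7}
  B3: DF={B6}
  B4: DF={B5,B7}
  B5: DF={B6,B7}
  B6: DF={B7}
  B7: DF=∅

DF(B2) = ["B5", "B7"]

Answer: ["B5", "B7"]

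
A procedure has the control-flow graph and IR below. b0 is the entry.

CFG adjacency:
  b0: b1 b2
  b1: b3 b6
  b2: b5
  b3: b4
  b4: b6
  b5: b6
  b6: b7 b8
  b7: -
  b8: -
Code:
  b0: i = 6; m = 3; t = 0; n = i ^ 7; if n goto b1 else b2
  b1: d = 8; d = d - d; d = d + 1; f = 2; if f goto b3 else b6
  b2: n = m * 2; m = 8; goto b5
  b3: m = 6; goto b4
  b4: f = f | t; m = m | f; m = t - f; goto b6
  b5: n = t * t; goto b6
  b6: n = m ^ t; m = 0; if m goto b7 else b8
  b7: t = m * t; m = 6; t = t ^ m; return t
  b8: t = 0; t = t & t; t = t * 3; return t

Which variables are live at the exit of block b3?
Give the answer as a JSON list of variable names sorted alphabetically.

def/use:
  b0: {i,m,n,t} / ∅
  b1: {d,f} / ∅
  b2: {m,n} / {m}
  b3: {m} / ∅
  b4: {f,m} / {f,m,t}
  b5: {n} / {t}
  b6: {m,n} / {m,t}
  b7: {m,t} / {m,t}
  b8: {t} / ∅

Live sets:
  b0 li=∅ lo={m,t}
  b1 li={m,t} lo={f,m,t}
  b2 li={m,t} lo={m,t}
  b3 li={f,t} lo={f,m,t}
  b4 li={f,m,t} lo={m,t}
  b5 li={m,t} lo={m,t}
  b6 li={m,t} lo={m,t}
  b7 li={m,t} lo=∅
  b8 li=∅ lo=∅

live-out(b3) = ["f", "m", "t"]

Answer: ["f", "m", "t"]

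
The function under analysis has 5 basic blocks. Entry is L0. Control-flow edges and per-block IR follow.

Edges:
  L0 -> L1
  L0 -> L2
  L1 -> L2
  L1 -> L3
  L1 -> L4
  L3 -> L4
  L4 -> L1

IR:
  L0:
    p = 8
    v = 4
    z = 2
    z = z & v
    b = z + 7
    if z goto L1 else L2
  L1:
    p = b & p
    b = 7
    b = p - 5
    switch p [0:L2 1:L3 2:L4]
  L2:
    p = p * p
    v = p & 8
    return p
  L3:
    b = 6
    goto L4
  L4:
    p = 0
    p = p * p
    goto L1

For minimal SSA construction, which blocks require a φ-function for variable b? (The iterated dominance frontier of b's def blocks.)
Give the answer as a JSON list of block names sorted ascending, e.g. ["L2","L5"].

idom tree: L1←L0 L2←L0 L3←L1 L4←L1
Dom∩ at merges:
  L1: preds {L0,L4}: {L0} ∩ {L0,L1,L4} = {L0}; idom=L0
  L2: preds {L0,L1}: {L0} ∩ {L0,L1} = {L0}; idom=L0
  L4: preds {L1,L3}: {L0,L1} ∩ {L0,L1,L3} = {L0,L1}; idom=L1

DF derivation:
  L1←L0: walk · to L0
  L1←L4: walk L4→L1 to L0
  L2←L0: walk · to L0
  L2←L1: walk L1 to L0
  L4←L1: walk · to L1
  L4←L3: walk L3 to L1
  DF(L0)=∅
  DF(L1)={L1,L2}
  DF(L2)=∅
  DF(L3)={L4}
  DF(L4)={L1}

φ for b: defs {L0,L1,L3}
  DF⁺ = {L1,L2,L4}

Answer: ["L1", "L2", "L4"]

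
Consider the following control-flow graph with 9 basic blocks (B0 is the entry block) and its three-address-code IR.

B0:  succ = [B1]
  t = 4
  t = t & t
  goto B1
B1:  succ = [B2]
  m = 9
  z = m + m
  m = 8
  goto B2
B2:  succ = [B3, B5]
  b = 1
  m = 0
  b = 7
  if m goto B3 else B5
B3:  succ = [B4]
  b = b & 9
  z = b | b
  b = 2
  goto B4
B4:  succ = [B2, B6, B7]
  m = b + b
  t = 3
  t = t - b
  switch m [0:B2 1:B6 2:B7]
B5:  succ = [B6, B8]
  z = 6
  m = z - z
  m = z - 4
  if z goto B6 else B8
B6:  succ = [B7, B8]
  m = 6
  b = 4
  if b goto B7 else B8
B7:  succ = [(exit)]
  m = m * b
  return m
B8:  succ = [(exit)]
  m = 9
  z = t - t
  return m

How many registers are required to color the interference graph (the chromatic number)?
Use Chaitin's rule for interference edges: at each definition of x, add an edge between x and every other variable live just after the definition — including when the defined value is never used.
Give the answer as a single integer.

Per-block:
  B0 def {t} use ∅
  B1 def {m,z} use ∅
  B2 def {b,m} use ∅
  B3 def {b,z} use {b}
  B4 def {m,t} use {b}
  B5 def {m,z} use ∅
  B6 def {b,m} use ∅
  B7 def {m} use {b,m}
  B8 def {m,z} use {t}

Live sets:
  B0 li=∅ lo={t}
  B1 li={t} lo={t}
  B2 li={t} lo={b,t}
  B3 li={b} lo={b}
  B4 li={b} lo={b,m,t}
  B5 li={t} lo={t}
  B6 li={t} lo={b,m,t}
  B7 li={b,m} lo=∅
  B8 li={t} lo=∅

Interfere edges:
  b: {m,t}
  m: {b,t,z}
  t: {b,m,z}
  z: {m,t}

Registers:
  clique {b,m,t} ⇒ need ≥ 3
  assign b→r2 m→r0 t→r1 z→r2 — no edge inside a register ⇒ χ ≤ 3
  χ = 3

Answer: 3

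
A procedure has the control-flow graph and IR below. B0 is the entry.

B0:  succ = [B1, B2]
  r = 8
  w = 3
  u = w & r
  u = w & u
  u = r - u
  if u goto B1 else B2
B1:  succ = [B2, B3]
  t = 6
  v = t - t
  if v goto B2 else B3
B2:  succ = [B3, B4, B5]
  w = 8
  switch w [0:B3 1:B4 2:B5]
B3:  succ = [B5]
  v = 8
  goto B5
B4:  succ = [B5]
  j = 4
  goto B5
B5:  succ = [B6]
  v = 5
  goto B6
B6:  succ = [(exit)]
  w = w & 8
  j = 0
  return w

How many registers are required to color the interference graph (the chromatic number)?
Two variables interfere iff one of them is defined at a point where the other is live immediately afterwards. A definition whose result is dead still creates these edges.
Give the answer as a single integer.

Per-block:
  B0 def {r,u,w} use ∅
  B1 def {t,v} use ∅
  B2 def {w} use ∅
  B3 def {v} use ∅
  B4 def {j} use ∅
  B5 def {v} use ∅
  B6 def {j,w} use {w}

Live sets:
  B0: in=∅ out={w}
  B1: in={w} out={w}
  B2: in=∅ out={w}
  B3: in={w} out={w}
  B4: in={w} out={w}
  B5: in={w} out={w}
  B6: in={w} out=∅

Conflict graph:
  j↔{w}
  r↔{u,w}
  t↔{w}
  u↔{r,w}
  v↔{w}
  w↔{j,r,t,u,v}

Colouring:
  clique {r,u,w} ⇒ need ≥ 3
  3-colouring: r0={w}  r1={j,r,t,v}  r2={u}
  χ = 3

Answer: 3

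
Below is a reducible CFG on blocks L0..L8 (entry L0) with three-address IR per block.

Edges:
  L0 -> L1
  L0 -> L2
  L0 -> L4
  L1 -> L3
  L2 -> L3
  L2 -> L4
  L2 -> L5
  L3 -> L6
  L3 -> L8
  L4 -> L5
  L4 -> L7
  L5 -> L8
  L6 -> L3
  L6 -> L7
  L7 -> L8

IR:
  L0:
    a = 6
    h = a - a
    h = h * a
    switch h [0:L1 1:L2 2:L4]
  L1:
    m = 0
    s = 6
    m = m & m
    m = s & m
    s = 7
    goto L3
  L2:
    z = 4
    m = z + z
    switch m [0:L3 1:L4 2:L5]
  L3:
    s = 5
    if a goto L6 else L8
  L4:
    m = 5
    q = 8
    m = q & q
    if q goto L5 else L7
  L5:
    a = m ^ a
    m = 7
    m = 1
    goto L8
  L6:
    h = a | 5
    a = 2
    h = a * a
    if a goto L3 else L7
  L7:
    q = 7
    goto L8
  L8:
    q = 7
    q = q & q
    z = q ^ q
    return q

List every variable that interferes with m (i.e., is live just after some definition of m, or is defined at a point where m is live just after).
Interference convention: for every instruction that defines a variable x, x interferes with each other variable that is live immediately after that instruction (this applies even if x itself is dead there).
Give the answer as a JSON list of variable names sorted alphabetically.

Answer: ["a", "q", "s"]

Working:
Block summaries:
  L0: def={a,h} ue=∅
  L1: def={m,s} ue=∅
  L2: def={m,z} ue=∅
  L3: def={s} ue={a}
  L4: def={m,q} ue=∅
  L5: def={a,m} ue={a,m}
  L6: def={a,h} ue={a}
  L7: def={q} ue=∅
  L8: def={q,z} ue=∅

Liveness:
  L0 li=∅ lo={a}
  L1 li={a} lo={a}
  L2 li={a} lo={a,m}
  L3 li={a} lo={a}
  L4 li={a} lo={a,m}
  L5 li={a,m} lo=∅
  L6 li={a} lo={a}
  L7 li=∅ lo=∅
  L8 li=∅ lo=∅

Conflict graph:
  a — {h,m,q,s,z}
  h — {a}
  m — {a,q,s}
  q — {a,m,z}
  s — {a,m}
  z — {a,q}

N(m) = ["a", "q", "s"]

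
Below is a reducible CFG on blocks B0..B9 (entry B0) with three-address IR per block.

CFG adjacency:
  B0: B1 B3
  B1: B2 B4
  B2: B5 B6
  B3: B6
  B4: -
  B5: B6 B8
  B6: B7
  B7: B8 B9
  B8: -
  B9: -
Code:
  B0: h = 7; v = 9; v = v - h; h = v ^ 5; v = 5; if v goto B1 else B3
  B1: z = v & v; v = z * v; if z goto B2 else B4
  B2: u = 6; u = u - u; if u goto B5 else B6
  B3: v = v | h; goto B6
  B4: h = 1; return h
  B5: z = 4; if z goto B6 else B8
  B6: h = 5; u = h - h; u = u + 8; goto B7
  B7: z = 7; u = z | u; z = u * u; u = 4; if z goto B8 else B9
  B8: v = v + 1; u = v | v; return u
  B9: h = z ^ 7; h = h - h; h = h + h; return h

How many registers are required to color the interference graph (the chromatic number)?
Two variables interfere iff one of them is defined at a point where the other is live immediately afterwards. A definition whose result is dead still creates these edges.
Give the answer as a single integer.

Answer: 3

Analysis:
Block summaries:
  B0: def={h,v} ue=∅
  B1: def={v,z} ue={v}
  B2: def={u} ue=∅
  B3: def={v} ue={h,v}
  B4: def={h} ue=∅
  B5: def={z} ue=∅
  B6: def={h,u} ue=∅
  B7: def={u,z} ue={u}
  B8: def={u,v} ue={v}
  B9: def={h} ue={z}

Liveness:
  B0: in=∅ out={h,v}
  B1: in={v} out={v}
  B2: in={v} out={v}
  B3: in={h,v} out={v}
  B4: in=∅ out=∅
  B5: in={v} out={v}
  B6: in={v} out={u,v}
  B7: in={u,v} out={v,z}
  B8: in={v} out=∅
  B9: in={z} out=∅

Interference:
  h↔{v}
  u↔{v,z}
  v↔{h,u,z}
  z↔{u,v}

Colouring:
  {u,v,z} pairwise interfere (3-clique) ⇒ χ ≥ 3
  3-colouring: R0={v}  R1={h,u}  R2={z}
  χ = 3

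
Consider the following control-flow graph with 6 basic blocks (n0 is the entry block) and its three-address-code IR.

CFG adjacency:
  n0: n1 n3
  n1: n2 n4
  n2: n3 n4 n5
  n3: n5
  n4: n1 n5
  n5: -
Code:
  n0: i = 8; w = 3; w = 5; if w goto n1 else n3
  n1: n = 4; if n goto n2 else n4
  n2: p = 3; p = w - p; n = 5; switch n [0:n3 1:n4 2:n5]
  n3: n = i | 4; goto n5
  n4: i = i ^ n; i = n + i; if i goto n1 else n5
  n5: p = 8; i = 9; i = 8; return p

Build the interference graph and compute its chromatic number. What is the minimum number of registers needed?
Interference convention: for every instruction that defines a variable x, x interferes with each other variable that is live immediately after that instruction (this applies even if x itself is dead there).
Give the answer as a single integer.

Per-block:
  n0: def={i,w} ue=∅
  n1: def={n} ue=∅
  n2: def={n,p} ue={w}
  n3: def={n} ue={i}
  n4: def={i} ue={i,n}
  n5: def={i,p} ue=∅

Live sets:
  n0: in=∅ out={i,w}
  n1: in={i,w} out={i,n,w}
  n2: in={i,w} out={i,n,w}
  n3: in={i} out=∅
  n4: in={i,n,w} out={i,w}
  n5: in=∅ out=∅

Conflict graph:
  i: {n,p,w}
  n: {i,w}
  p: {i,w}
  w: {i,n,p}

Chromatic number:
  clique {i,n,w} ⇒ need ≥ 3
  3-colouring: c0={i}  c1={w}  c2={n,p}
  χ = 3

Answer: 3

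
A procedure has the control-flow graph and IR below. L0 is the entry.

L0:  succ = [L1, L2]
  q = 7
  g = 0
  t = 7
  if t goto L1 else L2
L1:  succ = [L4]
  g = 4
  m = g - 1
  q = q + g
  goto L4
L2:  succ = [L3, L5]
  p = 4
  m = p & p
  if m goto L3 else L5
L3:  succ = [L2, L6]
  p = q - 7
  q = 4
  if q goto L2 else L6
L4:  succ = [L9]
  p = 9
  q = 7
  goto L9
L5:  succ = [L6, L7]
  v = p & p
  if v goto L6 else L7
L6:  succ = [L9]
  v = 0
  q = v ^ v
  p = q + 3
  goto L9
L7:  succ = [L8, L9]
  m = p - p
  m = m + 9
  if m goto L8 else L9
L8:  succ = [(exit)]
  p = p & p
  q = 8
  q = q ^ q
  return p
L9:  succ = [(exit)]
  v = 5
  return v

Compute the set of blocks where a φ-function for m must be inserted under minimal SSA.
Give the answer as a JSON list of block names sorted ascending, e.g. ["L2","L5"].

idom tree: L1←L0 L2←L0 L3←L2 L4←L1 L5←L2 L6←L2 L7←L5 L8←L7 L9←L0
Dom at joins:
  L2: preds {L0,L3}: {L0} ∩ {L0,L2,L3} = {L0}; idom=L0
  L6: preds {L3,L5}: {L0,L2,L3} ∩ {L0,L2,L5} = {L0,L2}; idom=L2
  L9: preds {L4,L6,L7}: {L0,L1,L4} ∩ {L0,L2,L6} ∩ {L0,L2,L5,L7} = {L0}; idom=L0

DF walk-up:
  join L2 pred L0: · stop@L0
  join L2 pred L3: L3→L2 stop@L0
  join L6 pred L3: L3 stop@L2
  join L6 pred L5: L5 stop@L2
  join L9 pred L4: L4→L1 stop@L0
  join L9 pred L6: L6→L2 stop@L0
  join L9 pred L7: L7→L5→L2 stop@L0
  DF(L0)=∅
  DF(L1)={L9}
  DF(L2)={L2,L9}
  DF(L3)={L2,L6}
  DF(L4)={L9}
  DF(L5)={L6,L9}
  DF(L6)={L9}
  DF(L7)={L9}
  DF(L8)=∅
  DF(L9)=∅

φ for m: defs {L1,L2,L7}
  DF⁺ = {L2,L9}

Answer: ["L2", "L9"]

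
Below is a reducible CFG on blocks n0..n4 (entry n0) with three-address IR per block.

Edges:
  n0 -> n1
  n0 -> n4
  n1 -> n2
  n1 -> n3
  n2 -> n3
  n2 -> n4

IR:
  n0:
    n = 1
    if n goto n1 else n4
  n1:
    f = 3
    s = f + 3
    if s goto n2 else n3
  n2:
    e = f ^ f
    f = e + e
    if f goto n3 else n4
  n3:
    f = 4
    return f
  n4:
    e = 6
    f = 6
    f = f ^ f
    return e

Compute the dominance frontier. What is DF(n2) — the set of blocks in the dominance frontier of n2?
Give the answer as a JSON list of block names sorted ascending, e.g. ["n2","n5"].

idom tree: n1←n0 n2←n1 n3←n1 n4←n0
Dom at joins:
  n3: preds {n1,n2}: {n0,n1} ∩ {n0,n1,n2} = {n0,n1}; idom=n1
  n4: preds {n0,n2}: {n0} ∩ {n0,n1,n2} = {n0}; idom=n0

DF derivation:
  n3←n1: walk · to n1
  n3←n2: walk n2 to n1
  n4←n0: walk · to n0
  n4←n2: walk n2→n1 to n0
  n0: DF=∅
  n1: DF={n4}
  n2: DF={n3,n4}
  n3: DF=∅
  n4: DF=∅

DF(n2) = ["n3", "n4"]

Answer: ["n3", "n4"]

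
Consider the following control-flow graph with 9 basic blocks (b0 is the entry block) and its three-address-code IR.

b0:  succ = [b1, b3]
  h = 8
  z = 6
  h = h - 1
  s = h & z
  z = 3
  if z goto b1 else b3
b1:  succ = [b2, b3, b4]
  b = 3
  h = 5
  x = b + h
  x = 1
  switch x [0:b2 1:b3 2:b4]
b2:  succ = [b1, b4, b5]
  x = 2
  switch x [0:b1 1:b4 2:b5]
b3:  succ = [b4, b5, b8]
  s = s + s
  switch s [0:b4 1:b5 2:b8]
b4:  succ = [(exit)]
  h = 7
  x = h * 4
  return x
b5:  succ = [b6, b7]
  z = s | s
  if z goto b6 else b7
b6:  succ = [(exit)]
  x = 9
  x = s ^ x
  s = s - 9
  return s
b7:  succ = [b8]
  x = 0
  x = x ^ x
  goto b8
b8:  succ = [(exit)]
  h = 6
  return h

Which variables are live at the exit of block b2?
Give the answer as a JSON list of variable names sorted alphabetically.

Per-block:
  b0 def {h,s,z} use ∅
  b1 def {b,h,x} use ∅
  b2 def {x} use ∅
  b3 def {s} use {s}
  b4 def {h,x} use ∅
  b5 def {z} use {s}
  b6 def {s,x} use {s}
  b7 def {x} use ∅
  b8 def {h} use ∅

Backward fixpoint:
  b0 li=∅ lo={s}
  b1 li={s} lo={s}
  b2 li={s} lo={s}
  b3 li={s} lo={s}
  b4 li=∅ lo=∅
  b5 li={s} lo={s}
  b6 li={s} lo=∅
  b7 li=∅ lo=∅
  b8 li=∅ lo=∅

live-out(b2) = ["s"]

Answer: ["s"]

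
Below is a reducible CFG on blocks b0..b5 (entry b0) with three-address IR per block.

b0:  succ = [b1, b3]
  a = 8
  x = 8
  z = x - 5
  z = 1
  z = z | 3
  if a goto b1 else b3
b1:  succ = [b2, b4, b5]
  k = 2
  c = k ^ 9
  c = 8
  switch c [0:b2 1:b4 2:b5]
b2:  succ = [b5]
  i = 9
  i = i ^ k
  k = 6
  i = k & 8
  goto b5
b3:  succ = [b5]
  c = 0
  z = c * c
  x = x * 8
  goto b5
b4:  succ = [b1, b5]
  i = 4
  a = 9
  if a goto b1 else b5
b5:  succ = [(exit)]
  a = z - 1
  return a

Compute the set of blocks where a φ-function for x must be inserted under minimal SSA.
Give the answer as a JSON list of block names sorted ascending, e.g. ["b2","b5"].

Answer: ["b5"]

Analysis:
idom tree: b1←b0 b2←b1 b3←b0 b4←b1 b5←b0
Join-block Dom:
  b1: preds {b0,b4}: {b0} ∩ {b0,b1,b4} = {b0}; idom=b0
  b5: preds {b1,b2,b3,b4}: {b0,b1} ∩ {b0,b1,b2} ∩ {b0,b3} ∩ {b0,b1,b4} = {b0}; idom=b0

DF derivation:
  join b1 pred b0: · stop@b0
  join b1 pred b4: b4→b1 stop@b0
  join b5 pred b1: b1 stop@b0
  join b5 pred b2: b2→b1 stop@b0
  join b5 pred b3: b3 stop@b0
  join b5 pred b4: b4→b1 stop@b0
  b0: DF=∅
  b1: DF={b1,b5}
  b2: DF={b5}
  b3: DF={b5}
  b4: DF={b1,b5}
  b5: DF=∅

φ for x: defs {b0,b3}
  DF⁺ = {b5}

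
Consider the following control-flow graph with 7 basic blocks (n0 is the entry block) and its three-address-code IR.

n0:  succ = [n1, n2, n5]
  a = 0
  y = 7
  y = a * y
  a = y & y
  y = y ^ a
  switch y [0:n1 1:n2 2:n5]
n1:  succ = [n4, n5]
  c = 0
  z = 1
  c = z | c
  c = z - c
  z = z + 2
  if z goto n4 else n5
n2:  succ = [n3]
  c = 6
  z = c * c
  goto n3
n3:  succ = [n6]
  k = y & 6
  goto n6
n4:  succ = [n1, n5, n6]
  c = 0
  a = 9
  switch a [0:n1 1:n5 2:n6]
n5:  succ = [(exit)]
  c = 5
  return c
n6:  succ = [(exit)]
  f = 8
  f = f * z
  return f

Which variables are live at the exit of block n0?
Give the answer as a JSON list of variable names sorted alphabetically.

Answer: ["y"]

Derivation:
Block summaries:
  n0: {a,y} / ∅
  n1: {c,z} / ∅
  n2: {c,z} / ∅
  n3: {k} / {y}
  n4: {a,c} / ∅
  n5: {c} / ∅
  n6: {f} / {z}

Backward fixpoint:
  n0: in=∅ out={y}
  n1: in=∅ out={z}
  n2: in={y} out={y,z}
  n3: in={y,z} out={z}
  n4: in={z} out={z}
  n5: in=∅ out=∅
  n6: in={z} out=∅

live-out(n0) = ["y"]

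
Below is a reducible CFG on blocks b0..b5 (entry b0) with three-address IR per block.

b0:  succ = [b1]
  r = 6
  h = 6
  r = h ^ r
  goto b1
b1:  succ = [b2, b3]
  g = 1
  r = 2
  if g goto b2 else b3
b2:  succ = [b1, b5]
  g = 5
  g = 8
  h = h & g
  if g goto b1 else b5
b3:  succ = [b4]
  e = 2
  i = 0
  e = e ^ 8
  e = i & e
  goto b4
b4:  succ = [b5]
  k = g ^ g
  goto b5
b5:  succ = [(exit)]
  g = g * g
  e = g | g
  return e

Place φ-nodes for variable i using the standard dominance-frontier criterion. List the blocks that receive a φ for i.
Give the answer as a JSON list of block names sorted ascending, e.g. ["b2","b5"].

Answer: ["b5"]

Derivation:
idom tree: b1←b0 b2←b1 b3←b1 b4←b3 b5←b1
Dom∩ at merges:
  b1: preds {b0,b2}: {b0} ∩ {b0,b1,b2} = {b0}; idom=b0
  b5: preds {b2,b4}: {b0,b1,b2} ∩ {b0,b1,b3,b4} = {b0,b1}; idom=b1

Frontier:
  b1←b0: walk · to b0
  b1←b2: walk b2→b1 to b0
  b5←b2: walk b2 to b1
  b5←b4: walk b4→b3 to b1
  b0 → ∅
  b1 → {b1}
  b2 → {b1,b5}
  b3 → {b5}
  b4 → {b5}
  b5 → ∅

φ for i: defs {b3}
  DF⁺ = {b5}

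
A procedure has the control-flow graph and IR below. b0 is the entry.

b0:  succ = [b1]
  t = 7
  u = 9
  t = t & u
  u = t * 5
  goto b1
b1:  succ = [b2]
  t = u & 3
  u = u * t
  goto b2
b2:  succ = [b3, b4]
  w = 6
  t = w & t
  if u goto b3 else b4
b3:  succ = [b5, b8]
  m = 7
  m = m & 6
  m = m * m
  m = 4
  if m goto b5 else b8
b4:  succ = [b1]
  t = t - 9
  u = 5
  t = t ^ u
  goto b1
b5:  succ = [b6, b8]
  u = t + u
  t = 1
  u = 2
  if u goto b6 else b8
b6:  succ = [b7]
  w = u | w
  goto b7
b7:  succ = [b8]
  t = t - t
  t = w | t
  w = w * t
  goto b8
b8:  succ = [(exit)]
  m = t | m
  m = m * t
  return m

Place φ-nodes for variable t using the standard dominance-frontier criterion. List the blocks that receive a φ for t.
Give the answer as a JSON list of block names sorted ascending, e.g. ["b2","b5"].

idom tree: b1←b0 b2←b1 b3←b2 b4←b2 b5←b3 b6←b5 b7←b6 b8←b3
Dom∩ at merges:
  b1: preds {b0,b4}: {b0} ∩ {b0,b1,b2,b4} = {b0}; idom=b0
  b8: preds {b3,b5,b7}: {b0,b1,b2,b3} ∩ {b0,b1,b2,b3,b5} ∩ {b0,b1,b2,b3,b5,b6,b7} = {b0,b1,b2,b3}; idom=b3

DF derivation:
  b1←b0: walk · to b0
  b1←b4: walk b4→b2→b1 to b0
  b8←b3: walk · to b3
  b8←b5: walk b5 to b3
  b8←b7: walk b7→b6→b5 to b3
  DF(b0)=∅
  DF(b1)={b1}
  DF(b2)={b1}
  DF(b3)=∅
  DF(b4)={b1}
  DF(b5)={b8}
  DF(b6)={b8}
  DF(b7)={b8}
  DF(b8)=∅

φ for t: defs {b0,b1,b2,b4,b5,b7}
  DF⁺ = {b1,b8}

Answer: ["b1", "b8"]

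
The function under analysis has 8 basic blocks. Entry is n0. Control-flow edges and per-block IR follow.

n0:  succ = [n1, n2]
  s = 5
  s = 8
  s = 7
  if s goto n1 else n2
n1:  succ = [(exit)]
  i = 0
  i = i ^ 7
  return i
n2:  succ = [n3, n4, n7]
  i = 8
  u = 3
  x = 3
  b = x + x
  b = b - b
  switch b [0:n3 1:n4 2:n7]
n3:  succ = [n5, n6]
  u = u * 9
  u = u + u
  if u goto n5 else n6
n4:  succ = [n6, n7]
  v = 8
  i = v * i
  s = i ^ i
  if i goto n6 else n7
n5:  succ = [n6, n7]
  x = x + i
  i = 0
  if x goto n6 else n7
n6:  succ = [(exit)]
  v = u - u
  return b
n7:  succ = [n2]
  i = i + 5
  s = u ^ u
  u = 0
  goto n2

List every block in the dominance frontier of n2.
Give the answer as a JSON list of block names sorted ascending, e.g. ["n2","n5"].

idom tree: n1←n0 n2←n0 n3←n2 n4←n2 n5←n3 n6←n2 n7←n2
Join-block Dom:
  n2: preds {n0,n7}: {n0} ∩ {n0,n2,n7} = {n0}; idom=n0
  n6: preds {n3,n4,n5}: {n0,n2,n3} ∩ {n0,n2,n4} ∩ {n0,n2,n3,n5} = {n0,n2}; idom=n2
  n7: preds {n2,n4,n5}: {n0,n2} ∩ {n0,n2,n4} ∩ {n0,n2,n3,n5} = {n0,n2}; idom=n2

DF walk-up:
  n2←n0: walk · to n0
  n2←n7: walk n7→n2 to n0
  n6←n3: walk n3 to n2
  n6←n4: walk n4 to n2
  n6←n5: walk n5→n3 to n2
  n7←n2: walk · to n2
  n7←n4: walk n4 to n2
  n7←n5: walk n5→n3 to n2
  n0: DF=∅
  n1: DF=∅
  n2: DF={n2}
  n3: DF={n6,n7}
  n4: DF={n6,n7}
  n5: DF={n6,n7}
  n6: DF=∅
  n7: DF={n2}

DF(n2) = ["n2"]

Answer: ["n2"]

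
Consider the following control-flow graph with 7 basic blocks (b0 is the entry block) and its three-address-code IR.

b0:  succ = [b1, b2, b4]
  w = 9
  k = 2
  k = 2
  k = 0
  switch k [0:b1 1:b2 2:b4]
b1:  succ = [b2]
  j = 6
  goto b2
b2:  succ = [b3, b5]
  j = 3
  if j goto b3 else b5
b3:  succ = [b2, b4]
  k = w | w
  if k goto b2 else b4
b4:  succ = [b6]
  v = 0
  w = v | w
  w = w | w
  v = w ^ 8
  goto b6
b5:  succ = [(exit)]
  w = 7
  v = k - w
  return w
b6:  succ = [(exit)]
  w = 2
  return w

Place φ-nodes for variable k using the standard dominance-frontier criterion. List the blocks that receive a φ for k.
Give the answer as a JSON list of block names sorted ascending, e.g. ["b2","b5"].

Answer: ["b2", "b4"]

Working:
idom tree: b1←b0 b2←b0 b3←b2 b4←b0 b5←b2 b6←b4
Dom at joins:
  b2: preds {b0,b1,b3}: {b0} ∩ {b0,b1} ∩ {b0,b2,b3} = {b0}; idom=b0
  b4: preds {b0,b3}: {b0} ∩ {b0,b2,b3} = {b0}; idom=b0

DF walk-up:
  join b2 pred b0: · stop@b0
  join b2 pred b1: b1 stop@b0
  join b2 pred b3: b3→b2 stop@b0
  join b4 pred b0: · stop@b0
  join b4 pred b3: b3→b2 stop@b0
  b0: DF=∅
  b1: DF={b2}
  b2: DF={b2,b4}
  b3: DF={b2,b4}
  b4: DF=∅
  b5: DF=∅
  b6: DF=∅

φ for k: defs {b0,b3}
  DF⁺ = {b2,b4}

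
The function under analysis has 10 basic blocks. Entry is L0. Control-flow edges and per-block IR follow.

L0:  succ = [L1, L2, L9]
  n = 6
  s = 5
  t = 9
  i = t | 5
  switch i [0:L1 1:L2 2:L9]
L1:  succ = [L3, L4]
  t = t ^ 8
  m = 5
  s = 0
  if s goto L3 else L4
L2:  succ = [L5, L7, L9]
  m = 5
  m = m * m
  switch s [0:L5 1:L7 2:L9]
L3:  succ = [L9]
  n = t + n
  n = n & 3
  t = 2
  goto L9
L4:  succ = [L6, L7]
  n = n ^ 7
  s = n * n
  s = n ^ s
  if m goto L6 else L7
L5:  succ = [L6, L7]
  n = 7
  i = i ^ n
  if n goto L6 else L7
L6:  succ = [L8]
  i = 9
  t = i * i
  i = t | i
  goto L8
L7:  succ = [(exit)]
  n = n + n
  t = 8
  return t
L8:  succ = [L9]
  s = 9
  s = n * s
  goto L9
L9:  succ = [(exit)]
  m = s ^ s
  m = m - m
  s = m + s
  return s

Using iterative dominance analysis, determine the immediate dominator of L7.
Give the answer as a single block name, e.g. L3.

Answer: L0

Working:
idom tree: L1←L0 L2←L0 L3←L1 L4←L1 L5←L2 L6←L0 L7←L0 L8←L6 L9←L0
Dom∩ at merges:
  L6: preds {L4,L5}: {L0,L1,L4} ∩ {L0,L2,L5} = {L0}; idom=L0
  L7: preds {L2,L4,L5}: {L0,L2} ∩ {L0,L1,L4} ∩ {L0,L2,L5} = {L0}; idom=L0
  L9: preds {L0,L2,L3,L8}: {L0} ∩ {L0,L2} ∩ {L0,L1,L3} ∩ {L0,L6,L8} = {L0}; idom=L0

idom(L7) = L0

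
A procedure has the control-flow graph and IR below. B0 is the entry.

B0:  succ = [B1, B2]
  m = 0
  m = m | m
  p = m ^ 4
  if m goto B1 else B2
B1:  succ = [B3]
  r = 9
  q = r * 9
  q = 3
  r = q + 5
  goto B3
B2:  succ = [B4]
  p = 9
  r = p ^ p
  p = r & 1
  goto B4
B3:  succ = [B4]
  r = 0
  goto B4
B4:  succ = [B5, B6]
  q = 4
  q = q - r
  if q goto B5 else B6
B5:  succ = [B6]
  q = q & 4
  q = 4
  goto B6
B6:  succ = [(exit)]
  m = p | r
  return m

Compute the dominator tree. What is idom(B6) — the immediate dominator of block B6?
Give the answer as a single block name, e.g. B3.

Answer: B4

Analysis:
idom tree: B1←B0 B2←B0 B3←B1 B4←B0 B5←B4 B6←B4
Dom at joins:
  B4: preds {B2,B3}: {B0,B2} ∩ {B0,B1,B3} = {B0}; idom=B0
  B6: preds {B4,B5}: {B0,B4} ∩ {B0,B4,B5} = {B0,B4}; idom=B4

idom(B6) = B4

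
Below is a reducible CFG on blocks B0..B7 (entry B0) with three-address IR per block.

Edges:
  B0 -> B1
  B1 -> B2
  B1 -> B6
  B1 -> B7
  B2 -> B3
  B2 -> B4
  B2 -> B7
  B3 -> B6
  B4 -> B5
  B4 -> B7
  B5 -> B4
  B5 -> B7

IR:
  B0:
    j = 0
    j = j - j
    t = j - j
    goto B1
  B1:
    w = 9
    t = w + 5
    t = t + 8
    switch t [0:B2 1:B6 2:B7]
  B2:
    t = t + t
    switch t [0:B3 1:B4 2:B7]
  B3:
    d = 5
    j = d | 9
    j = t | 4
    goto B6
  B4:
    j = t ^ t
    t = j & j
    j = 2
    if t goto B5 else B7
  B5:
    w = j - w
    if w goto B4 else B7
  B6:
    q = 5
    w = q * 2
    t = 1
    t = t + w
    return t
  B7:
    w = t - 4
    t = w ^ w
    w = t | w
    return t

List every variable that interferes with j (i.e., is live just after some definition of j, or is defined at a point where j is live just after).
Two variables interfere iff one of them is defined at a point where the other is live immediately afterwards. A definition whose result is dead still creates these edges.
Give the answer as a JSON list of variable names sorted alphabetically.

Answer: ["t", "w"]

Derivation:
Per-block:
  B0: {j,t} / ∅
  B1: {t,w} / ∅
  B2: {t} / {t}
  B3: {d,j} / {t}
  B4: {j,t} / {t}
  B5: {w} / {j,w}
  B6: {q,t,w} / ∅
  B7: {t,w} / {t}

Live sets:
  B0 li=∅ lo=∅
  B1 li=∅ lo={t,w}
  B2 li={t,w} lo={t,w}
  B3 li={t} lo=∅
  B4 li={t,w} lo={j,t,w}
  B5 li={j,t,w} lo={t,w}
  B6 li=∅ lo=∅
  B7 li={t} lo=∅

Interfere edges:
  d: {t}
  j: {t,w}
  q: ∅
  t: {d,j,w}
  w: {j,t}

N(j) = ["t", "w"]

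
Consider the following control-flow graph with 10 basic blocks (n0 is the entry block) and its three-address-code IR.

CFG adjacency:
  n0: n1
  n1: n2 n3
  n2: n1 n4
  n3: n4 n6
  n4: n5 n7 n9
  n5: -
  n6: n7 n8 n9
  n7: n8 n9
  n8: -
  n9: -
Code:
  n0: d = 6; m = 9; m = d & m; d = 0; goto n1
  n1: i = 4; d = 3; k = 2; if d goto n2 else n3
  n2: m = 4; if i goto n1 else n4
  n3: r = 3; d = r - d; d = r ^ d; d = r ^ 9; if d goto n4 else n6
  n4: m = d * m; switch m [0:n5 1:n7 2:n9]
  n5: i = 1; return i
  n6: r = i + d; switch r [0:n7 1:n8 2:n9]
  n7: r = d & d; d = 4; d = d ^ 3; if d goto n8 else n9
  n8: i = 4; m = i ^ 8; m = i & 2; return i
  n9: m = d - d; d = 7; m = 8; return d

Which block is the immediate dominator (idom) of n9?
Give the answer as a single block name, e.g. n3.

idom tree: n1←n0 n2←n1 n3←n1 n4←n1 n5←n4 n6←n3 n7←n1 n8←n1 n9←n1
Dom∩ at merges:
  n1: preds {n0,n2}: {n0} ∩ {n0,n1,n2} = {n0}; idom=n0
  n4: preds {n2,n3}: {n0,n1,n2} ∩ {n0,n1,n3} = {n0,n1}; idom=n1
  n7: preds {n4,n6}: {n0,n1,n4} ∩ {n0,n1,n3,n6} = {n0,n1}; idom=n1
  n8: preds {n6,n7}: {n0,n1,n3,n6} ∩ {n0,n1,n7} = {n0,n1}; idom=n1
  n9: preds {n4,n6,n7}: {n0,n1,n4} ∩ {n0,n1,n3,n6} ∩ {n0,n1,n7} = {n0,n1}; idom=n1

idom(n9) = n1

Answer: n1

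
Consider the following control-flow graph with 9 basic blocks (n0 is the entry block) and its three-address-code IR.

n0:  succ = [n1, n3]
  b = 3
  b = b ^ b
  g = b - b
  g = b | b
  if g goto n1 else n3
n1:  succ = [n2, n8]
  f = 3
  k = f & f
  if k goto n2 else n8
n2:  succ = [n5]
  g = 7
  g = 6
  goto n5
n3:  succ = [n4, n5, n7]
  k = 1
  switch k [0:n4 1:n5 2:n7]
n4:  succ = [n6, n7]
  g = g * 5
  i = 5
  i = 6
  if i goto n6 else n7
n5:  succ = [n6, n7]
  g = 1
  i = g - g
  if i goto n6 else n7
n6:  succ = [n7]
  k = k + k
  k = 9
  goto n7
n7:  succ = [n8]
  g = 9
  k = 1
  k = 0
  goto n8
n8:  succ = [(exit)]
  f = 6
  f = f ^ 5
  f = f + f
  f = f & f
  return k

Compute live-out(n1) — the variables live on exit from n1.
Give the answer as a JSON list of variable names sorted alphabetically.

Answer: ["k"]

Derivation:
Block summaries:
  n0 def {b,g} use ∅
  n1 def {f,k} use ∅
  n2 def {g} use ∅
  n3 def {k} use ∅
  n4 def {g,i} use {g}
  n5 def {g,i} use ∅
  n6 def {k} use {k}
  n7 def {g,k} use ∅
  n8 def {f} use {k}

Live sets:
  live n0: ∅→{g}
  live n1: ∅→{k}
  live n2: {k}→{k}
  live n3: {g}→{g,k}
  live n4: {g,k}→{k}
  live n5: {k}→{k}
  live n6: {k}→∅
  live n7: ∅→{k}
  live n8: {k}→∅

live-out(n1) = ["k"]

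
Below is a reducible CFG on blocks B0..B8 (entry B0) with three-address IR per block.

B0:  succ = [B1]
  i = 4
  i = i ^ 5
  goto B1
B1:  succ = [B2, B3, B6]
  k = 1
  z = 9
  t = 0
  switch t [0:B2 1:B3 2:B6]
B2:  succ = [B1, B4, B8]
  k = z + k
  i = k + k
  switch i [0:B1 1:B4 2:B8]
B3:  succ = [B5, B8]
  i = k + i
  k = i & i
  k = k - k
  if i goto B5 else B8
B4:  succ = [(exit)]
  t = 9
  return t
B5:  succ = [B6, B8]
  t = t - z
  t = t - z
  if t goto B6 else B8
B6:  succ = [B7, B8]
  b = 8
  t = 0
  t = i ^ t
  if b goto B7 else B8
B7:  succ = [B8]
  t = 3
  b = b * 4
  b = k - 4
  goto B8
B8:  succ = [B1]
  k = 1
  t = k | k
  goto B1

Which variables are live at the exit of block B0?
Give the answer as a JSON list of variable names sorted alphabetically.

Answer: ["i"]

Working:
Per-block:
  B0: def={i} ue=∅
  B1: def={k,t,z} ue=∅
  B2: def={i,k} ue={k,z}
  B3: def={i,k} ue={i,k}
  B4: def={t} ue=∅
  B5: def={t} ue={t,z}
  B6: def={b,t} ue={i}
  B7: def={b,t} ue={b,k}
  B8: def={k,t} ue=∅

Backward fixpoint:
  B0 li=∅ lo={i}
  B1 li={i} lo={i,k,t,z}
  B2 li={k,z} lo={i}
  B3 li={i,k,t,z} lo={i,k,t,z}
  B4 li=∅ lo=∅
  B5 li={i,k,t,z} lo={i,k}
  B6 li={i,k} lo={b,i,k}
  B7 li={b,i,k} lo={i}
  B8 li={i} lo={i}

live-out(B0) = ["i"]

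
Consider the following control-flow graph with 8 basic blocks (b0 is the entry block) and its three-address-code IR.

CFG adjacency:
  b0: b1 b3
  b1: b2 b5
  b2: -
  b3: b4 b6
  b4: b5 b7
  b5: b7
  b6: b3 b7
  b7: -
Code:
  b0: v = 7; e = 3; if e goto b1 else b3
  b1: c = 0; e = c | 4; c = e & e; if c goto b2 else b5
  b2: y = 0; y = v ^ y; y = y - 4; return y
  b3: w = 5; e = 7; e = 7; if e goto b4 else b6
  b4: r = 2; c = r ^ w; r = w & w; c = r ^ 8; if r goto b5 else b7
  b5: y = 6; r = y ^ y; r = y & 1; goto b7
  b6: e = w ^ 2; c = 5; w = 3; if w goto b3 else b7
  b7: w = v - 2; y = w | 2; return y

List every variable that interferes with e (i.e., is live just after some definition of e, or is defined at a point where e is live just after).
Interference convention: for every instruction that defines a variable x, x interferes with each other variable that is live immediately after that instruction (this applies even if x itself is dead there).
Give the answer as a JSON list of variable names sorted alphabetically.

Answer: ["v", "w"]

Working:
Block summaries:
  b0: {e,v} / ∅
  b1: {c,e} / ∅
  b2: {y} / {v}
  b3: {e,w} / ∅
  b4: {c,r} / {w}
  b5: {r,y} / ∅
  b6: {c,e,w} / {w}
  b7: {w,y} / {v}

Live sets:
  b0: in=∅ out={v}
  b1: in={v} out={v}
  b2: in={v} out=∅
  b3: in={v} out={v,w}
  b4: in={v,w} out={v}
  b5: in={v} out={v}
  b6: in={v,w} out={v}
  b7: in={v} out=∅

Conflict graph:
  c: {r,v,w}
  e: {v,w}
  r: {c,v,w,y}
  v: {c,e,r,w,y}
  w: {c,e,r,v}
  y: {r,v}

N(e) = ["v", "w"]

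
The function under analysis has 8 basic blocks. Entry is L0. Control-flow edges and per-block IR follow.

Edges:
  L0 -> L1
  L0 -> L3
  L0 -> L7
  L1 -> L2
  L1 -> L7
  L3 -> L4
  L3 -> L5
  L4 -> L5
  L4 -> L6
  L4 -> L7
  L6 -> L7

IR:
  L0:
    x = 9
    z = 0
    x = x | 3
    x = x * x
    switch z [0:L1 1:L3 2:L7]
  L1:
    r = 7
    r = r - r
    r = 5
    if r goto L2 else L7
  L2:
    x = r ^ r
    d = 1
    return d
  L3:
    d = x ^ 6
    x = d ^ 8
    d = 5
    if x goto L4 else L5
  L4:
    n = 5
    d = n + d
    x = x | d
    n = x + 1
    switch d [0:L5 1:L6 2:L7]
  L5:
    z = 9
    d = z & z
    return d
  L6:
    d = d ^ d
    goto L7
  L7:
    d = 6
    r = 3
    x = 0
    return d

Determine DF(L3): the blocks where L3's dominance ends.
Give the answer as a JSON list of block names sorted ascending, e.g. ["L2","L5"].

idom tree: L1←L0 L2←L1 L3←L0 L4←L3 L5←L3 L6←L4 L7←L0
Dom∩ at merges:
  L5: preds {L3,L4}: {L0,L3} ∩ {L0,L3,L4} = {L0,L3}; idom=L3
  L7: preds {L0,L1,L4,L6}: {L0} ∩ {L0,L1} ∩ {L0,L3,L4} ∩ {L0,L3,L4,L6} = {L0}; idom=L0

DF walk-up:
  L5←L3: walk · to L3
  L5←L4: walk L4 to L3
  L7←L0: walk · to L0
  L7←L1: walk L1 to L0
  L7←L4: walk L4→L3 to L0
  L7←L6: walk L6→L4→L3 to L0
  L0 → ∅
  L1 → {L7}
  L2 → ∅
  L3 → {L7}
  L4 → {L5,L7}
  L5 → ∅
  L6 → {L7}
  L7 → ∅

DF(L3) = ["L7"]

Answer: ["L7"]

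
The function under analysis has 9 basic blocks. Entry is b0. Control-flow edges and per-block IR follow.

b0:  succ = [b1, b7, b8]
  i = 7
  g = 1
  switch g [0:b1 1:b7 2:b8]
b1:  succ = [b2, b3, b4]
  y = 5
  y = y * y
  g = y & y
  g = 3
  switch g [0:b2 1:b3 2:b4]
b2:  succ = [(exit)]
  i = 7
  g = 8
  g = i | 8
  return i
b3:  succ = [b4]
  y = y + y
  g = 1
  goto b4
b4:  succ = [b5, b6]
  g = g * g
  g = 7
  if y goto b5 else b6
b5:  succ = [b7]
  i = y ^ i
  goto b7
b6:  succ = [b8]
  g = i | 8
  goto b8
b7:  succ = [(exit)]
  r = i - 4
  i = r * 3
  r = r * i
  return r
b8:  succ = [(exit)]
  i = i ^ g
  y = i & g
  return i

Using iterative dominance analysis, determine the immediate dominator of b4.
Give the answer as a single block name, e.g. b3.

idom tree: b1←b0 b2←b1 b3←b1 b4←b1 b5←b4 b6←b4 b7←b0 b8←b0
Dom at joins:
  b4: preds {b1,b3}: {b0,b1} ∩ {b0,b1,b3} = {b0,b1}; idom=b1
  b7: preds {b0,b5}: {b0} ∩ {b0,b1,b4,b5} = {b0}; idom=b0
  b8: preds {b0,b6}: {b0} ∩ {b0,b1,b4,b6} = {b0}; idom=b0

idom(b4) = b1

Answer: b1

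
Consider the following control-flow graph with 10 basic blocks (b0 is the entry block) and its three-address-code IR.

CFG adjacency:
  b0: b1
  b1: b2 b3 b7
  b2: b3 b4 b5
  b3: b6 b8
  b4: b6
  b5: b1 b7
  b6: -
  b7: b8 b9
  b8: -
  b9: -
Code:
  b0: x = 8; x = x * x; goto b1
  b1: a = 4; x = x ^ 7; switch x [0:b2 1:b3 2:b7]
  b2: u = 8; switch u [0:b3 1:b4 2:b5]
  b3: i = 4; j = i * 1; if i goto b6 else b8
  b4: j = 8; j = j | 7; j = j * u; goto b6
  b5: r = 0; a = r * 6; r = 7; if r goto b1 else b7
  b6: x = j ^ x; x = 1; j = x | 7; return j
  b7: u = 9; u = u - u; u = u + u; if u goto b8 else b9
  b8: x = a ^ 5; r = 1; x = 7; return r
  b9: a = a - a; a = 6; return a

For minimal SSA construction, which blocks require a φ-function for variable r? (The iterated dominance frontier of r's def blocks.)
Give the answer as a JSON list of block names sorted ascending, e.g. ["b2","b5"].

idom tree: b1←b0 b2←b1 b3←b1 b4←b2 b5←b2 b6←b1 b7←b1 b8←b1 b9←b7
Dom at joins:
  b1: preds {b0,b5}: {b0} ∩ {b0,b1,b2,b5} = {b0}; idom=b0
  b3: preds {b1,b2}: {b0,b1} ∩ {b0,b1,b2} = {b0,b1}; idom=b1
  b6: preds {b3,b4}: {b0,b1,b3} ∩ {b0,b1,b2,b4} = {b0,b1}; idom=b1
  b7: preds {b1,b5}: {b0,b1} ∩ {b0,b1,b2,b5} = {b0,b1}; idom=b1
  b8: preds {b3,b7}: {b0,b1,b3} ∩ {b0,b1,b7} = {b0,b1}; idom=b1

DF derivation:
  b1←b0: walk · to b0
  b1←b5: walk b5→b2→b1 to b0
  b3←b1: walk · to b1
  b3←b2: walk b2 to b1
  b6←b3: walk b3 to b1
  b6←b4: walk b4→b2 to b1
  b7←b1: walk · to b1
  b7←b5: walk b5→b2 to b1
  b8←b3: walk b3 to b1
  b8←b7: walk b7 to b1
  DF(b0)=∅
  DF(b1)={b1}
  DF(b2)={b1,b3,b6,b7}
  DF(b3)={b6,b8}
  DF(b4)={b6}
  DF(b5)={b1,b7}
  DF(b6)=∅
  DF(b7)={b8}
  DF(b8)=∅
  DF(b9)=∅

φ for r: defs {b5,b8}
  DF⁺ = {b1,b7,b8}

Answer: ["b1", "b7", "b8"]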